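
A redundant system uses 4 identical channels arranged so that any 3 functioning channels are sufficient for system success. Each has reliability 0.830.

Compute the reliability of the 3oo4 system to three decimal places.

R = Σ_{i=3}^{4} C(4,i) p^i (1−p)^{4−i} with p = 0.830
C(4,3)·0.830^3·0.170^1 = 0.38882
C(4,4)·0.830^4·0.170^0 = 0.47458
Sum = 0.863

0.863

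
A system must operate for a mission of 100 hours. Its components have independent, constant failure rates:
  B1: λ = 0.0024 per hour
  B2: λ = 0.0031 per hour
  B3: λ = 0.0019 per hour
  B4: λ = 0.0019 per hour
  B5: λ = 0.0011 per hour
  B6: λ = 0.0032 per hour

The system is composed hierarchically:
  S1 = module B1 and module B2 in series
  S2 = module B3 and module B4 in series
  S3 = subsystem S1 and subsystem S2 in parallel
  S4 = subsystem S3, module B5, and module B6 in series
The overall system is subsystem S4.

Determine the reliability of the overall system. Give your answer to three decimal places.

R(B1) = exp(−0.0024 × 100) = 0.78663
R(B2) = exp(−0.0031 × 100) = 0.73345
R(B3) = exp(−0.0019 × 100) = 0.82696
R(B4) = exp(−0.0019 × 100) = 0.82696
R(B5) = exp(−0.0011 × 100) = 0.89583
R(B6) = exp(−0.0032 × 100) = 0.72615
Series (B1 and B2): 0.78663 × 0.73345 = 0.57695
Series (B3 and B4): 0.82696 × 0.82696 = 0.68386
Parallel ([0.57695] and [0.68386]): 1 − (1 − 0.57695)(1 − 0.68386) = 0.86626
Series ([0.86626], B5, and B6): 0.86626 × 0.89583 × 0.72615 = 0.564

0.564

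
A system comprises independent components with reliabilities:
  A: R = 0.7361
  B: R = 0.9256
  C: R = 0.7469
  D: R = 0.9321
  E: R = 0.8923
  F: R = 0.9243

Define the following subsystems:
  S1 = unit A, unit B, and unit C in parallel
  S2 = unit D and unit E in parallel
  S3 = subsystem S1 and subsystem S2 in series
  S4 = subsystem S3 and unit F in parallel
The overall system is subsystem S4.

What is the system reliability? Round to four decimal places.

Parallel (A, B, and C): 1 − (1 − 0.736100)(1 − 0.925600)(1 − 0.746900) = 0.995031
Parallel (D and E): 1 − (1 − 0.932100)(1 − 0.892300) = 0.992687
Series ([0.995031] and [0.992687]): 0.995031 × 0.992687 = 0.987754
Parallel ([0.987754] and F): 1 − (1 − 0.987754)(1 − 0.924300) = 0.9991

0.9991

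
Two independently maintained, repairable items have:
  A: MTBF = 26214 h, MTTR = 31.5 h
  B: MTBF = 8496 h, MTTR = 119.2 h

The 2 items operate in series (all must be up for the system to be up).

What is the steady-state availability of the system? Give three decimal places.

0.985

A(A) = MTBF/(MTBF+MTTR) = 26214/(26214+31.5) = 0.998800
A(B) = MTBF/(MTBF+MTTR) = 8496/(8496+119.2) = 0.986164
Series availability: 0.998800 × 0.986164 = 0.985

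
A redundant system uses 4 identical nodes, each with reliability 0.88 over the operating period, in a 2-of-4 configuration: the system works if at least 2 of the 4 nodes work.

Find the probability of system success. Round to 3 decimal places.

R = Σ_{i=2}^{4} C(4,i) p^i (1−p)^{4−i} with p = 0.88
C(4,2)·0.88^2·0.12^2 = 0.06691
C(4,3)·0.88^3·0.12^1 = 0.32711
C(4,4)·0.88^4·0.12^0 = 0.59970
Sum = 0.994

0.994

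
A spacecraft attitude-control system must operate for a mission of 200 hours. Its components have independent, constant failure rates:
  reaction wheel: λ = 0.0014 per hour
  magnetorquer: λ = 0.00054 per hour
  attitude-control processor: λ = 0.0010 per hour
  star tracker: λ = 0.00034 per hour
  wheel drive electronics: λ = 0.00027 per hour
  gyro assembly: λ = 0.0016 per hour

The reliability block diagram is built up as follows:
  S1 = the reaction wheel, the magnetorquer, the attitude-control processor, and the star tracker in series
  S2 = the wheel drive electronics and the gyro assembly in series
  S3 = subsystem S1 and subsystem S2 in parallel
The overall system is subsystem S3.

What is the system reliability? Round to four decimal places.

0.8499

R(reaction wheel) = exp(−0.0014 × 200) = 0.755784
R(magnetorquer) = exp(−0.00054 × 200) = 0.897628
R(attitude-control processor) = exp(−0.0010 × 200) = 0.818731
R(star tracker) = exp(−0.00034 × 200) = 0.934260
R(wheel drive electronics) = exp(−0.00027 × 200) = 0.947432
R(gyro assembly) = exp(−0.0016 × 200) = 0.726149
Series (reaction wheel, magnetorquer, attitude-control processor, and star tracker): 0.755784 × 0.897628 × 0.818731 × 0.934260 = 0.518923
Series (wheel drive electronics and gyro assembly): 0.947432 × 0.726149 = 0.687977
Parallel ([0.518923] and [0.687977]): 1 − (1 − 0.518923)(1 − 0.687977) = 0.8499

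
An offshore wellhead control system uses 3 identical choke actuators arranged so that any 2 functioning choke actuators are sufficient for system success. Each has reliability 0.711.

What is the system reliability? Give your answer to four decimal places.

0.7977

R = Σ_{i=2}^{3} C(3,i) p^i (1−p)^{3−i} with p = 0.711
C(3,2)·0.711^2·0.289^1 = 0.438287
C(3,3)·0.711^3·0.289^0 = 0.359425
Sum = 0.7977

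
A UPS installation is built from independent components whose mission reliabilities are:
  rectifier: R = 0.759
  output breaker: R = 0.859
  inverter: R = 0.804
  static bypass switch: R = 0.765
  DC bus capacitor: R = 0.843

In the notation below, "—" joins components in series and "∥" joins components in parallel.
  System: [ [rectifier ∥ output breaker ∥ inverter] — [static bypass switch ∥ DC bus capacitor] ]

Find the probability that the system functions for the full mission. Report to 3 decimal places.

Parallel (rectifier, output breaker, and inverter): 1 − (1 − 0.75900)(1 − 0.85900)(1 − 0.80400) = 0.99334
Parallel (static bypass switch and DC bus capacitor): 1 − (1 − 0.76500)(1 − 0.84300) = 0.96311
Series ([0.99334] and [0.96311]): 0.99334 × 0.96311 = 0.957

0.957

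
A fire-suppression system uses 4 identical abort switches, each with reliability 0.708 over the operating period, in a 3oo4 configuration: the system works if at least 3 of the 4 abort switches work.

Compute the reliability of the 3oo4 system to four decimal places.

0.6658

R = Σ_{i=3}^{4} C(4,i) p^i (1−p)^{4−i} with p = 0.708
C(4,3)·0.708^3·0.292^1 = 0.414517
C(4,4)·0.708^4·0.292^0 = 0.251266
Sum = 0.6658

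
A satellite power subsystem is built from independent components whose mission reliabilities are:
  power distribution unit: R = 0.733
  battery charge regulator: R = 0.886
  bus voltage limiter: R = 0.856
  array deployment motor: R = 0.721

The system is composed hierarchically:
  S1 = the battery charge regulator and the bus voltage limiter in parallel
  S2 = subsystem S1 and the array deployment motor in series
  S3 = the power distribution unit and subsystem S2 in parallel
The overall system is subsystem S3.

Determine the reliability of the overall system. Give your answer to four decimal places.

0.9223

Parallel (battery charge regulator and bus voltage limiter): 1 − (1 − 0.886000)(1 − 0.856000) = 0.983584
Series ([0.983584] and array deployment motor): 0.983584 × 0.721000 = 0.709164
Parallel (power distribution unit and [0.709164]): 1 − (1 − 0.733000)(1 − 0.709164) = 0.9223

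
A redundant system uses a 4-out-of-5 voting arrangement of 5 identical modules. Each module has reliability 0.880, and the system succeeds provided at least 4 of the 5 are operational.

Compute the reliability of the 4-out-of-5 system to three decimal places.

R = Σ_{i=4}^{5} C(5,i) p^i (1−p)^{5−i} with p = 0.880
C(5,4)·0.880^4·0.120^1 = 0.35982
C(5,5)·0.880^5·0.120^0 = 0.52773
Sum = 0.888

0.888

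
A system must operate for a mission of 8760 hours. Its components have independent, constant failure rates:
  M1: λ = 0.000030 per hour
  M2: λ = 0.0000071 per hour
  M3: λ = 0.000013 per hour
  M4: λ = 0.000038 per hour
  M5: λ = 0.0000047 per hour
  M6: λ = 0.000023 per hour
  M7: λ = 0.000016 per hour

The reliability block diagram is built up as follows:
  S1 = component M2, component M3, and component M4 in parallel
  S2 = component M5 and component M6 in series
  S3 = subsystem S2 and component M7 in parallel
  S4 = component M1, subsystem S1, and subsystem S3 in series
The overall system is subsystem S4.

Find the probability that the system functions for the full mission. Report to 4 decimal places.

R(M1) = exp(−0.000030 × 8760) = 0.768896
R(M2) = exp(−0.0000071 × 8760) = 0.939699
R(M3) = exp(−0.000013 × 8760) = 0.892365
R(M4) = exp(−0.000038 × 8760) = 0.716856
R(M5) = exp(−0.0000047 × 8760) = 0.959664
R(M6) = exp(−0.000023 × 8760) = 0.817520
R(M7) = exp(−0.000016 × 8760) = 0.869219
Parallel (M2, M3, and M4): 1 − (1 − 0.939699)(1 − 0.892365)(1 − 0.716856) = 0.998162
Series (M5 and M6): 0.959664 × 0.817520 = 0.784545
Parallel ([0.784545] and M7): 1 − (1 − 0.784545)(1 − 0.869219) = 0.971823
Series (M1, [0.998162], and [0.971823]): 0.768896 × 0.998162 × 0.971823 = 0.7459

0.7459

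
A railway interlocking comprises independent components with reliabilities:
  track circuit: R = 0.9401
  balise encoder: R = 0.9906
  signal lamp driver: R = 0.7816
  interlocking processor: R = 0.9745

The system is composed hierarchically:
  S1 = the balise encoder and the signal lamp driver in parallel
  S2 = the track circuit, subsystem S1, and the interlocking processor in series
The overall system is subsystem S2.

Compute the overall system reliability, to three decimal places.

0.914

Parallel (balise encoder and signal lamp driver): 1 − (1 − 0.99060)(1 − 0.78160) = 0.99795
Series (track circuit, [0.99795], and interlocking processor): 0.94010 × 0.99795 × 0.97450 = 0.914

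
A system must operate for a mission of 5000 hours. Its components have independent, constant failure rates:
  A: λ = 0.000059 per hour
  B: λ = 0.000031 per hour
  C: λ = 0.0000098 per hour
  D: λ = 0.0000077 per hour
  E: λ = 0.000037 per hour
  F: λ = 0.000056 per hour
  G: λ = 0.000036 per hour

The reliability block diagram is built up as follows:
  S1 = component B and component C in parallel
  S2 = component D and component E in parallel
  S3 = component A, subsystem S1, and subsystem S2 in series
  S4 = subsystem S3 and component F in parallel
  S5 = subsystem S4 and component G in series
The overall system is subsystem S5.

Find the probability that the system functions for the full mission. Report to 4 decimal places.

R(A) = exp(−0.000059 × 5000) = 0.744532
R(B) = exp(−0.000031 × 5000) = 0.856415
R(C) = exp(−0.0000098 × 5000) = 0.952181
R(D) = exp(−0.0000077 × 5000) = 0.962232
R(E) = exp(−0.000037 × 5000) = 0.831104
R(F) = exp(−0.000056 × 5000) = 0.755784
R(G) = exp(−0.000036 × 5000) = 0.835270
Parallel (B and C): 1 − (1 − 0.856415)(1 − 0.952181) = 0.993134
Parallel (D and E): 1 − (1 − 0.962232)(1 − 0.831104) = 0.993621
Series (A, [0.993134], and [0.993621]): 0.744532 × 0.993134 × 0.993621 = 0.734703
Parallel ([0.734703] and F): 1 − (1 − 0.734703)(1 − 0.755784) = 0.935210
Series ([0.935210] and G): 0.935210 × 0.835270 = 0.7812

0.7812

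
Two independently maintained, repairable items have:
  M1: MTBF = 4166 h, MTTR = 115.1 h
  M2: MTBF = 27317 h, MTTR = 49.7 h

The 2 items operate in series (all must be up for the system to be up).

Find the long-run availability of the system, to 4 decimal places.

A(M1) = MTBF/(MTBF+MTTR) = 4166/(4166+115.1) = 0.973114
A(M2) = MTBF/(MTBF+MTTR) = 27317/(27317+49.7) = 0.998184
Series availability: 0.973114 × 0.998184 = 0.9713

0.9713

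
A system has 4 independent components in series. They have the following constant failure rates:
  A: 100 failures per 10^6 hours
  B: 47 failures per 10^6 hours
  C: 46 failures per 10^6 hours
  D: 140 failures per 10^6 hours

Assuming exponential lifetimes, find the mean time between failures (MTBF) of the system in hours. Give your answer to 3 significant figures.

Series of exponential components: λ_sys = Σ λ_i
λ_sys = 0.00010 + 0.000047 + 0.000046 + 0.00014 = 3.3300e-04 /h
MTBF = 1 / λ_sys = 3000 h

3000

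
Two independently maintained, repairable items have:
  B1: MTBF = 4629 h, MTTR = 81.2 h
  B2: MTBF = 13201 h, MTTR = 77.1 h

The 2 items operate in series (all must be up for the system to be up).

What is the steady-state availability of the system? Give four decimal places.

0.9771

A(B1) = MTBF/(MTBF+MTTR) = 4629/(4629+81.2) = 0.982761
A(B2) = MTBF/(MTBF+MTTR) = 13201/(13201+77.1) = 0.994193
Series availability: 0.982761 × 0.994193 = 0.9771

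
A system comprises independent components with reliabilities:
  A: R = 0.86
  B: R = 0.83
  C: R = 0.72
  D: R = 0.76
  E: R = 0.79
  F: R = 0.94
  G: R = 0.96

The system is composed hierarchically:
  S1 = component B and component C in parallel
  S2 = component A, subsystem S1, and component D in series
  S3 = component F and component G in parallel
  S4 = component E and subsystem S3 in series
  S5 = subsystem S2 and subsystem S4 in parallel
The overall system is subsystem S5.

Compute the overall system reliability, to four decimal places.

Parallel (B and C): 1 − (1 − 0.830000)(1 − 0.720000) = 0.952400
Series (A, [0.952400], and D): 0.860000 × 0.952400 × 0.760000 = 0.622489
Parallel (F and G): 1 − (1 − 0.940000)(1 − 0.960000) = 0.997600
Series (E and [0.997600]): 0.790000 × 0.997600 = 0.788104
Parallel ([0.622489] and [0.788104]): 1 − (1 − 0.622489)(1 − 0.788104) = 0.9200

0.9200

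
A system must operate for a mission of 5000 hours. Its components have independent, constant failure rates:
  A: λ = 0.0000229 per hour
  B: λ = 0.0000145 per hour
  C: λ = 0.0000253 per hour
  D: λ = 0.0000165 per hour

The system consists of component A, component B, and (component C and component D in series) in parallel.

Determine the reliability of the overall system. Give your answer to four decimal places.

R(A) = exp(−0.0000229 × 5000) = 0.891812
R(B) = exp(−0.0000145 × 5000) = 0.930066
R(C) = exp(−0.0000253 × 5000) = 0.881174
R(D) = exp(−0.0000165 × 5000) = 0.920811
Series (C and D): 0.881174 × 0.920811 = 0.811395
Parallel (A, B, and [0.811395]): 1 − (1 − 0.891812)(1 − 0.930066)(1 − 0.811395) = 0.9986

0.9986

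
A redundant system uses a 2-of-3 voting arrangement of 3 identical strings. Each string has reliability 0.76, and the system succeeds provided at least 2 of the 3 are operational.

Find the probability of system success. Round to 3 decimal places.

0.855

R = Σ_{i=2}^{3} C(3,i) p^i (1−p)^{3−i} with p = 0.76
C(3,2)·0.76^2·0.24^1 = 0.41587
C(3,3)·0.76^3·0.24^0 = 0.43898
Sum = 0.855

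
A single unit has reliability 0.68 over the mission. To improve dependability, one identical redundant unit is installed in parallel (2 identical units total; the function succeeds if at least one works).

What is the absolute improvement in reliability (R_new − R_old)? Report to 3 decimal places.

0.218

R_before = 0.68
R_after = 1 − (1 − 0.68)^2 = 0.898
ΔR = 0.898 − 0.68 = 0.218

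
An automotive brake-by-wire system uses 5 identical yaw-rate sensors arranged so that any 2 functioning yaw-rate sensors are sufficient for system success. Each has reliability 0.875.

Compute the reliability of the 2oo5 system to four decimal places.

0.9989

R = Σ_{i=2}^{5} C(5,i) p^i (1−p)^{5−i} with p = 0.875
C(5,2)·0.875^2·0.125^3 = 0.014954
C(5,3)·0.875^3·0.125^2 = 0.104675
C(5,4)·0.875^4·0.125^1 = 0.366364
C(5,5)·0.875^5·0.125^0 = 0.512909
Sum = 0.9989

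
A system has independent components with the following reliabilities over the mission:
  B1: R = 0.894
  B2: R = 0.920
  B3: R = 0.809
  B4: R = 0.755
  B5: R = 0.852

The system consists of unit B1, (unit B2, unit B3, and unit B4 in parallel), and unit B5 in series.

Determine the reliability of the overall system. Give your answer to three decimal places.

0.759

Parallel (B2, B3, and B4): 1 − (1 − 0.92000)(1 − 0.80900)(1 − 0.75500) = 0.99626
Series (B1, [0.99626], and B5): 0.89400 × 0.99626 × 0.85200 = 0.759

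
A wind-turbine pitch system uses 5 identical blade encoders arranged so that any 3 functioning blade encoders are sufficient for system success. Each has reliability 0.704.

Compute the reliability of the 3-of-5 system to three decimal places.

0.842

R = Σ_{i=3}^{5} C(5,i) p^i (1−p)^{5−i} with p = 0.704
C(5,3)·0.704^3·0.296^2 = 0.30570
C(5,4)·0.704^4·0.296^1 = 0.36354
C(5,5)·0.704^5·0.296^0 = 0.17293
Sum = 0.842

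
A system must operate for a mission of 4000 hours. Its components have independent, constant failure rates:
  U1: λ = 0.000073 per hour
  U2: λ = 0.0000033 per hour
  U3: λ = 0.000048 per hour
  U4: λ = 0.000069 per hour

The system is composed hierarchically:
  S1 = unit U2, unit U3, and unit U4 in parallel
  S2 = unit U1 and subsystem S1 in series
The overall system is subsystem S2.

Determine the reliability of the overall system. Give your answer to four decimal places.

R(U1) = exp(−0.000073 × 4000) = 0.746769
R(U2) = exp(−0.0000033 × 4000) = 0.986887
R(U3) = exp(−0.000048 × 4000) = 0.825307
R(U4) = exp(−0.000069 × 4000) = 0.758813
Parallel (U2, U3, and U4): 1 − (1 − 0.986887)(1 − 0.825307)(1 − 0.758813) = 0.999448
Series (U1 and [0.999448]): 0.746769 × 0.999448 = 0.7464

0.7464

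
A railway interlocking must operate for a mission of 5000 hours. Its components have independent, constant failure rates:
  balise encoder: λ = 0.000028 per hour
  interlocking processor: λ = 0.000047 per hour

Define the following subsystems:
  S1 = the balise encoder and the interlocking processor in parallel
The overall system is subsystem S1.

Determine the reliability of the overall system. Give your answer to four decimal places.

0.9726

R(balise encoder) = exp(−0.000028 × 5000) = 0.869358
R(interlocking processor) = exp(−0.000047 × 5000) = 0.790571
Parallel (balise encoder and interlocking processor): 1 − (1 − 0.869358)(1 − 0.790571) = 0.9726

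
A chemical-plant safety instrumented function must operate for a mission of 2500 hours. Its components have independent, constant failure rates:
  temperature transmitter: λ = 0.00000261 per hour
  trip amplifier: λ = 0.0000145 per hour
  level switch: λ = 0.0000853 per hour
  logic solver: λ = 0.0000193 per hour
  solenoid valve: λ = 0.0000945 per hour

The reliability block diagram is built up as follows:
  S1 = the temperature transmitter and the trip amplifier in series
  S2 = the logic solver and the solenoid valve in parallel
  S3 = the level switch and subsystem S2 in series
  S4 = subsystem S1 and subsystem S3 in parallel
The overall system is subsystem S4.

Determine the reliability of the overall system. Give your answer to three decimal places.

0.992

R(temperature transmitter) = exp(−0.00000261 × 2500) = 0.99350
R(trip amplifier) = exp(−0.0000145 × 2500) = 0.96440
R(level switch) = exp(−0.0000853 × 2500) = 0.80795
R(logic solver) = exp(−0.0000193 × 2500) = 0.95290
R(solenoid valve) = exp(−0.0000945 × 2500) = 0.78958
Series (temperature transmitter and trip amplifier): 0.99350 × 0.96440 = 0.95813
Parallel (logic solver and solenoid valve): 1 − (1 − 0.95290)(1 − 0.78958) = 0.99009
Series (level switch and [0.99009]): 0.80795 × 0.99009 = 0.79994
Parallel ([0.95813] and [0.79994]): 1 − (1 − 0.95813)(1 − 0.79994) = 0.992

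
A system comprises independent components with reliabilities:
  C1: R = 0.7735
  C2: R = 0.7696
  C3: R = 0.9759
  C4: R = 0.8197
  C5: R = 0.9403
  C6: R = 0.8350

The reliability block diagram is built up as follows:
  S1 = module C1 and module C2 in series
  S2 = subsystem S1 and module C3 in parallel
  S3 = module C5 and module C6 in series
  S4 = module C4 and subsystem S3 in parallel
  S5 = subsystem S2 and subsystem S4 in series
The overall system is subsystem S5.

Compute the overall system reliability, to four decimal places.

Series (C1 and C2): 0.773500 × 0.769600 = 0.595286
Parallel ([0.595286] and C3): 1 − (1 − 0.595286)(1 − 0.975900) = 0.990246
Series (C5 and C6): 0.940300 × 0.835000 = 0.785151
Parallel (C4 and [0.785151]): 1 − (1 − 0.819700)(1 − 0.785151) = 0.961263
Series ([0.990246] and [0.961263]): 0.990246 × 0.961263 = 0.9519

0.9519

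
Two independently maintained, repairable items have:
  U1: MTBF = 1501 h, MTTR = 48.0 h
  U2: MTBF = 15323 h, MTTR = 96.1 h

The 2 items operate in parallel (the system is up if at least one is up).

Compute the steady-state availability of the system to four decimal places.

0.9998

A(U1) = MTBF/(MTBF+MTTR) = 1501/(1501+48.0) = 0.969012
A(U2) = MTBF/(MTBF+MTTR) = 15323/(15323+96.1) = 0.993767
Parallel availability: 1 − (1 − 0.969012)(1 − 0.993767) = 0.9998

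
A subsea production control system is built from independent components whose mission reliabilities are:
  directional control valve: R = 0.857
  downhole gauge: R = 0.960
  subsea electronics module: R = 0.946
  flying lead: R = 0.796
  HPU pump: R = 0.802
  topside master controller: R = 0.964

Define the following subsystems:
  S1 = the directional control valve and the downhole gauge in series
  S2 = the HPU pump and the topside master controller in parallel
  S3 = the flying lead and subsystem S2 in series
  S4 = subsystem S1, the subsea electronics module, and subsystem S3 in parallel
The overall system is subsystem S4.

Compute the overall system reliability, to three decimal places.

0.998

Series (directional control valve and downhole gauge): 0.85700 × 0.96000 = 0.82272
Parallel (HPU pump and topside master controller): 1 − (1 − 0.80200)(1 − 0.96400) = 0.99287
Series (flying lead and [0.99287]): 0.79600 × 0.99287 = 0.79032
Parallel ([0.82272], subsea electronics module, and [0.79032]): 1 − (1 − 0.82272)(1 − 0.94600)(1 − 0.79032) = 0.998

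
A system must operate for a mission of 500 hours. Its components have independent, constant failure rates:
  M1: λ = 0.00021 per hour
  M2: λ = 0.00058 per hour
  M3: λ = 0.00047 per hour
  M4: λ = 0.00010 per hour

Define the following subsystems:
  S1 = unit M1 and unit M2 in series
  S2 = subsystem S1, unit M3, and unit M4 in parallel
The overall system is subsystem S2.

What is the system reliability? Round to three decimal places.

0.997

R(M1) = exp(−0.00021 × 500) = 0.90032
R(M2) = exp(−0.00058 × 500) = 0.74826
R(M3) = exp(−0.00047 × 500) = 0.79057
R(M4) = exp(−0.00010 × 500) = 0.95123
Series (M1 and M2): 0.90032 × 0.74826 = 0.67367
Parallel ([0.67367], M3, and M4): 1 − (1 − 0.67367)(1 − 0.79057)(1 − 0.95123) = 0.997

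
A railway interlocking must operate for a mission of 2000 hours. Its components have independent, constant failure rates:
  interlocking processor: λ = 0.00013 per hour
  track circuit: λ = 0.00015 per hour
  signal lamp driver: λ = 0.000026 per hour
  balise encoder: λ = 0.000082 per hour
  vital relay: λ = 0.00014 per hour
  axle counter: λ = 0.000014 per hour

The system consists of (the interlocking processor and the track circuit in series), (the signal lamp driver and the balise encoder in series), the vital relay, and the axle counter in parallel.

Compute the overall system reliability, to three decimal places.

0.999

R(interlocking processor) = exp(−0.00013 × 2000) = 0.77105
R(track circuit) = exp(−0.00015 × 2000) = 0.74082
R(signal lamp driver) = exp(−0.000026 × 2000) = 0.94933
R(balise encoder) = exp(−0.000082 × 2000) = 0.84874
R(vital relay) = exp(−0.00014 × 2000) = 0.75578
R(axle counter) = exp(−0.000014 × 2000) = 0.97239
Series (interlocking processor and track circuit): 0.77105 × 0.74082 = 0.57121
Series (signal lamp driver and balise encoder): 0.94933 × 0.84874 = 0.80573
Parallel ([0.57121], [0.80573], vital relay, and axle counter): 1 − (1 − 0.57121)(1 − 0.80573)(1 − 0.75578)(1 − 0.97239) = 0.999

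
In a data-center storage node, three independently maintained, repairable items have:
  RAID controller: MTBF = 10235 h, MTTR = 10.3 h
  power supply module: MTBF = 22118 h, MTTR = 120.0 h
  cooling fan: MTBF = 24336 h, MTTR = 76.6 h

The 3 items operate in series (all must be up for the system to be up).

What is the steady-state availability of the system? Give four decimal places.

0.9905

A(RAID controller) = MTBF/(MTBF+MTTR) = 10235/(10235+10.3) = 0.998995
A(power supply module) = MTBF/(MTBF+MTTR) = 22118/(22118+120.0) = 0.994604
A(cooling fan) = MTBF/(MTBF+MTTR) = 24336/(24336+76.6) = 0.996862
Series availability: 0.998995 × 0.994604 × 0.996862 = 0.9905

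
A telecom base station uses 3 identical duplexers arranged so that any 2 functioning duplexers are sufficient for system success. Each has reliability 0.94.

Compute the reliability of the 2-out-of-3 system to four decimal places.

R = Σ_{i=2}^{3} C(3,i) p^i (1−p)^{3−i} with p = 0.94
C(3,2)·0.94^2·0.06^1 = 0.159048
C(3,3)·0.94^3·0.06^0 = 0.830584
Sum = 0.9896

0.9896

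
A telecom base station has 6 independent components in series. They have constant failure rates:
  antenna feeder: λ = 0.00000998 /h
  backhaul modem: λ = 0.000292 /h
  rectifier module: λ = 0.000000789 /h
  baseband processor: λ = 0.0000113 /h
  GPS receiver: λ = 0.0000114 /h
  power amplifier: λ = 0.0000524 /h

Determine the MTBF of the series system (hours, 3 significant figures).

2650

Series of exponential components: λ_sys = Σ λ_i
λ_sys = 0.00000998 + 0.000292 + 0.000000789 + 0.0000113 + 0.0000114 + 0.0000524 = 3.7787e-04 /h
MTBF = 1 / λ_sys = 2650 h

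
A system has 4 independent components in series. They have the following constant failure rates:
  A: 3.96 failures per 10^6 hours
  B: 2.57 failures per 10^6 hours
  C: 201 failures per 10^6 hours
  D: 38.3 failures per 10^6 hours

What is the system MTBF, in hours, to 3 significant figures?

Series of exponential components: λ_sys = Σ λ_i
λ_sys = 0.00000396 + 0.00000257 + 0.000201 + 0.0000383 = 2.4583e-04 /h
MTBF = 1 / λ_sys = 4070 h

4070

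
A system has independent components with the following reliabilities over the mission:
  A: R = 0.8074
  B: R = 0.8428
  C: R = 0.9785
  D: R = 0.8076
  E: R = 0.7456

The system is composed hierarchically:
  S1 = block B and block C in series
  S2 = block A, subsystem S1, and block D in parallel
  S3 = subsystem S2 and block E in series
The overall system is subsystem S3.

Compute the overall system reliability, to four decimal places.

0.7408

Series (B and C): 0.842800 × 0.978500 = 0.824680
Parallel (A, [0.824680], and D): 1 − (1 − 0.807400)(1 − 0.824680)(1 − 0.807600) = 0.993503
Series ([0.993503] and E): 0.993503 × 0.745600 = 0.7408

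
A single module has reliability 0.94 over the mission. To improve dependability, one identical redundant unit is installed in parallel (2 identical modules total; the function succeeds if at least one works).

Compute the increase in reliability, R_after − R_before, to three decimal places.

R_before = 0.94
R_after = 1 − (1 − 0.94)^2 = 0.996
ΔR = 0.996 − 0.94 = 0.056

0.056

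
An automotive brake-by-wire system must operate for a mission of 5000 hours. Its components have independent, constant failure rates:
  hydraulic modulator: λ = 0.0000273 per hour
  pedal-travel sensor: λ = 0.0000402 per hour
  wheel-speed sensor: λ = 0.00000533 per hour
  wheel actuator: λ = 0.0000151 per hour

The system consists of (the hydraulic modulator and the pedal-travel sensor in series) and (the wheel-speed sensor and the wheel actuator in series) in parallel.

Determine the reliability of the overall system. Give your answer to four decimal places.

R(hydraulic modulator) = exp(−0.0000273 × 5000) = 0.872406
R(pedal-travel sensor) = exp(−0.0000402 × 5000) = 0.817912
R(wheel-speed sensor) = exp(−0.00000533 × 5000) = 0.973702
R(wheel actuator) = exp(−0.0000151 × 5000) = 0.927280
Series (hydraulic modulator and pedal-travel sensor): 0.872406 × 0.817912 = 0.713551
Series (wheel-speed sensor and wheel actuator): 0.973702 × 0.927280 = 0.902894
Parallel ([0.713551] and [0.902894]): 1 − (1 − 0.713551)(1 − 0.902894) = 0.9722

0.9722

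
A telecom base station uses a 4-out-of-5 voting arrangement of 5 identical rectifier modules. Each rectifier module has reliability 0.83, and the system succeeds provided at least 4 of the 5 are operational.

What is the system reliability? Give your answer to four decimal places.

0.7973

R = Σ_{i=4}^{5} C(5,i) p^i (1−p)^{5−i} with p = 0.83
C(5,4)·0.83^4·0.17^1 = 0.403396
C(5,5)·0.83^5·0.17^0 = 0.393904
Sum = 0.7973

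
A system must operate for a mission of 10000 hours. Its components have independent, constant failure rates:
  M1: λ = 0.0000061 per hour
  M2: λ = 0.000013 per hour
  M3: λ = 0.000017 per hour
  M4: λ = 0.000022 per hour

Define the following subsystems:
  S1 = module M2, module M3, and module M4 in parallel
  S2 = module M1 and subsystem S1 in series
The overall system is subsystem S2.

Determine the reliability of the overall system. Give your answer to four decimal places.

R(M1) = exp(−0.0000061 × 10000) = 0.940823
R(M2) = exp(−0.000013 × 10000) = 0.878095
R(M3) = exp(−0.000017 × 10000) = 0.843665
R(M4) = exp(−0.000022 × 10000) = 0.802519
Parallel (M2, M3, and M4): 1 − (1 − 0.878095)(1 − 0.843665)(1 − 0.802519) = 0.996236
Series (M1 and [0.996236]): 0.940823 × 0.996236 = 0.9373

0.9373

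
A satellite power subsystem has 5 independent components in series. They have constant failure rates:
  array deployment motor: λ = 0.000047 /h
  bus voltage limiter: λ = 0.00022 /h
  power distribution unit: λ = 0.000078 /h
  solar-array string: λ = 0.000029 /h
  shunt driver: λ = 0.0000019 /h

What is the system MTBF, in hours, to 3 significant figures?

2660

Series of exponential components: λ_sys = Σ λ_i
λ_sys = 0.000047 + 0.00022 + 0.000078 + 0.000029 + 0.0000019 = 3.7590e-04 /h
MTBF = 1 / λ_sys = 2660 h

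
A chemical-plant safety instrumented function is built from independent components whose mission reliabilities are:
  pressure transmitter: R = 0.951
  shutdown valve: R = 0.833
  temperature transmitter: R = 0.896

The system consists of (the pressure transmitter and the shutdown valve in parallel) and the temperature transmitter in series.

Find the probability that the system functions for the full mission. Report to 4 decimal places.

0.8887

Parallel (pressure transmitter and shutdown valve): 1 − (1 − 0.951000)(1 − 0.833000) = 0.991817
Series ([0.991817] and temperature transmitter): 0.991817 × 0.896000 = 0.8887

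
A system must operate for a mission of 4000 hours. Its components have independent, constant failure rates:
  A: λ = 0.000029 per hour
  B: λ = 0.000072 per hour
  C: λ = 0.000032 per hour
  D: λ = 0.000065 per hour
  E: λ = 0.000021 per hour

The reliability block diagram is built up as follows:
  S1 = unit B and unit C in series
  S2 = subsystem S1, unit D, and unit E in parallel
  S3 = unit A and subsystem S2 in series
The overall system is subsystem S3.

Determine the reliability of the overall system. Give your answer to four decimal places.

R(A) = exp(−0.000029 × 4000) = 0.890475
R(B) = exp(−0.000072 × 4000) = 0.749762
R(C) = exp(−0.000032 × 4000) = 0.879853
R(D) = exp(−0.000065 × 4000) = 0.771052
R(E) = exp(−0.000021 × 4000) = 0.919431
Series (B and C): 0.749762 × 0.879853 = 0.659680
Parallel ([0.659680], D, and E): 1 − (1 − 0.659680)(1 − 0.771052)(1 − 0.919431) = 0.993722
Series (A and [0.993722]): 0.890475 × 0.993722 = 0.8849

0.8849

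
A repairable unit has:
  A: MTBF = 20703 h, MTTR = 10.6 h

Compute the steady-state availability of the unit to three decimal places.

0.999

A(A) = MTBF/(MTBF+MTTR) = 20703/(20703+10.6) = 0.999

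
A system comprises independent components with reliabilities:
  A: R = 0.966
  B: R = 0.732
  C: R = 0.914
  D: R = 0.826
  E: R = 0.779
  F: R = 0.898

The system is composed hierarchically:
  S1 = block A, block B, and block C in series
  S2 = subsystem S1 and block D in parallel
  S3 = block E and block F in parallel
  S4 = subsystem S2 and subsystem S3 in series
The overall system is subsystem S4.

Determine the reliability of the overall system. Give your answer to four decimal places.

Series (A, B, and C): 0.966000 × 0.732000 × 0.914000 = 0.646300
Parallel ([0.646300] and D): 1 − (1 − 0.646300)(1 − 0.826000) = 0.938456
Parallel (E and F): 1 − (1 − 0.779000)(1 − 0.898000) = 0.977458
Series ([0.938456] and [0.977458]): 0.938456 × 0.977458 = 0.9173

0.9173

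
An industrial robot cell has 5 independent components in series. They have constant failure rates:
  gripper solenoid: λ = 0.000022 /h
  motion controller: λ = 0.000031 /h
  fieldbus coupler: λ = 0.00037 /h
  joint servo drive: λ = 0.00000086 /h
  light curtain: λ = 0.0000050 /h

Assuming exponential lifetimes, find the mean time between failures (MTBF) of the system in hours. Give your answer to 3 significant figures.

2330

Series of exponential components: λ_sys = Σ λ_i
λ_sys = 0.000022 + 0.000031 + 0.00037 + 0.00000086 + 0.0000050 = 4.2886e-04 /h
MTBF = 1 / λ_sys = 2330 h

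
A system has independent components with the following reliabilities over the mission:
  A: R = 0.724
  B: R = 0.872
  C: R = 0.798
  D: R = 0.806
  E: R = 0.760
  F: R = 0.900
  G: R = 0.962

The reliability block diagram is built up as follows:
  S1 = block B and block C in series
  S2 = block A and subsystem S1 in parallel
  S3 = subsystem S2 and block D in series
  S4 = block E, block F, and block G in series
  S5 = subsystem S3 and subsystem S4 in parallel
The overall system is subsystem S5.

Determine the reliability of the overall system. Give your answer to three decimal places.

0.911

Series (B and C): 0.87200 × 0.79800 = 0.69586
Parallel (A and [0.69586]): 1 − (1 − 0.72400)(1 − 0.69586) = 0.91606
Series ([0.91606] and D): 0.91606 × 0.80600 = 0.73834
Series (E, F, and G): 0.76000 × 0.90000 × 0.96200 = 0.65801
Parallel ([0.73834] and [0.65801]): 1 − (1 − 0.73834)(1 − 0.65801) = 0.911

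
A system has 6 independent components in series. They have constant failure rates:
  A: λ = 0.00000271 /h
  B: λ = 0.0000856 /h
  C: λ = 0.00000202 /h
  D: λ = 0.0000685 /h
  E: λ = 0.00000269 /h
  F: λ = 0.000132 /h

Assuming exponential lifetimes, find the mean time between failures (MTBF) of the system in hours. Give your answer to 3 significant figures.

3410

Series of exponential components: λ_sys = Σ λ_i
λ_sys = 0.00000271 + 0.0000856 + 0.00000202 + 0.0000685 + 0.00000269 + 0.000132 = 2.9352e-04 /h
MTBF = 1 / λ_sys = 3410 h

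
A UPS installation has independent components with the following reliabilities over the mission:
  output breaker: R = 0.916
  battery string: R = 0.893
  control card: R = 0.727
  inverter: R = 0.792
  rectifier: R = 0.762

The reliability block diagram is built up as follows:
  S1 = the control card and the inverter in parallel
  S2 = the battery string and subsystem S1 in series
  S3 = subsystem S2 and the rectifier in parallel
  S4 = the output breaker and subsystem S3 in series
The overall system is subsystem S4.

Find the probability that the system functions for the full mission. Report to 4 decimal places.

Parallel (control card and inverter): 1 − (1 − 0.727000)(1 − 0.792000) = 0.943216
Series (battery string and [0.943216]): 0.893000 × 0.943216 = 0.842292
Parallel ([0.842292] and rectifier): 1 − (1 − 0.842292)(1 − 0.762000) = 0.962465
Series (output breaker and [0.962465]): 0.916000 × 0.962465 = 0.8816

0.8816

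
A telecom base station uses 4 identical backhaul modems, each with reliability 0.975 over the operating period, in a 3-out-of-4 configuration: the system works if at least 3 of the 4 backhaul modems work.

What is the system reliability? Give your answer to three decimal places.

R = Σ_{i=3}^{4} C(4,i) p^i (1−p)^{4−i} with p = 0.975
C(4,3)·0.975^3·0.025^1 = 0.09269
C(4,4)·0.975^4·0.025^0 = 0.90369
Sum = 0.996

0.996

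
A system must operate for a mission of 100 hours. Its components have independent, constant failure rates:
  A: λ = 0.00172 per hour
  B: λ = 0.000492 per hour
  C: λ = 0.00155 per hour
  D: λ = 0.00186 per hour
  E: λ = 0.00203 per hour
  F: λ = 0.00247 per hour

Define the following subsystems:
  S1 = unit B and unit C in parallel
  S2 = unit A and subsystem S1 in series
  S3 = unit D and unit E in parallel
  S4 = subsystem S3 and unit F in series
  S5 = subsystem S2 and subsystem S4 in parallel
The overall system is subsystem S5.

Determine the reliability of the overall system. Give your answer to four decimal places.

0.9602

R(A) = exp(−0.00172 × 100) = 0.841979
R(B) = exp(−0.000492 × 100) = 0.951991
R(C) = exp(−0.00155 × 100) = 0.856415
R(D) = exp(−0.00186 × 100) = 0.830274
R(E) = exp(−0.00203 × 100) = 0.816278
R(F) = exp(−0.00247 × 100) = 0.781141
Parallel (B and C): 1 − (1 − 0.951991)(1 − 0.856415) = 0.993107
Series (A and [0.993107]): 0.841979 × 0.993107 = 0.836175
Parallel (D and E): 1 − (1 − 0.830274)(1 − 0.816278) = 0.968818
Series ([0.968818] and F): 0.968818 × 0.781141 = 0.756783
Parallel ([0.836175] and [0.756783]): 1 − (1 − 0.836175)(1 − 0.756783) = 0.9602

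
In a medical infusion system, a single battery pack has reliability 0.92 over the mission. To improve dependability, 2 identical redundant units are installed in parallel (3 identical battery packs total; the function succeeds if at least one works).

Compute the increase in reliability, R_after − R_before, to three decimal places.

0.079

R_before = 0.92
R_after = 1 − (1 − 0.92)^3 = 0.999
ΔR = 0.999 − 0.92 = 0.079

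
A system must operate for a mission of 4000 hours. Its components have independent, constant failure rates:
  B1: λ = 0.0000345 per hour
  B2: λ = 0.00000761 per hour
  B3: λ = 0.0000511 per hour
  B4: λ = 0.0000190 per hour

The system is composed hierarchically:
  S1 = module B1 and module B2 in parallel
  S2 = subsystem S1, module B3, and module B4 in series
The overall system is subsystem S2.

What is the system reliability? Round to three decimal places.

R(B1) = exp(−0.0000345 × 4000) = 0.87110
R(B2) = exp(−0.00000761 × 4000) = 0.97002
R(B3) = exp(−0.0000511 × 4000) = 0.81514
R(B4) = exp(−0.0000190 × 4000) = 0.92682
Parallel (B1 and B2): 1 − (1 − 0.87110)(1 − 0.97002) = 0.99614
Series ([0.99614], B3, and B4): 0.99614 × 0.81514 × 0.92682 = 0.753

0.753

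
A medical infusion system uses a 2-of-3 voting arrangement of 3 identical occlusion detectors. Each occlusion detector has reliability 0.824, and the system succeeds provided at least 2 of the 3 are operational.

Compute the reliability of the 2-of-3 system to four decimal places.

0.9180

R = Σ_{i=2}^{3} C(3,i) p^i (1−p)^{3−i} with p = 0.824
C(3,2)·0.824^2·0.176^1 = 0.358499
C(3,3)·0.824^3·0.176^0 = 0.559476
Sum = 0.9180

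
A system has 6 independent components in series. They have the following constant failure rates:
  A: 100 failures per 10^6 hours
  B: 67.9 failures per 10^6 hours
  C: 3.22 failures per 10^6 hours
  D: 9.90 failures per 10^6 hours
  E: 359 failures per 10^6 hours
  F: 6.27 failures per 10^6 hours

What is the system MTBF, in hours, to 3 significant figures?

Series of exponential components: λ_sys = Σ λ_i
λ_sys = 0.000100 + 0.0000679 + 0.00000322 + 0.00000990 + 0.000359 + 0.00000627 = 5.4629e-04 /h
MTBF = 1 / λ_sys = 1830 h

1830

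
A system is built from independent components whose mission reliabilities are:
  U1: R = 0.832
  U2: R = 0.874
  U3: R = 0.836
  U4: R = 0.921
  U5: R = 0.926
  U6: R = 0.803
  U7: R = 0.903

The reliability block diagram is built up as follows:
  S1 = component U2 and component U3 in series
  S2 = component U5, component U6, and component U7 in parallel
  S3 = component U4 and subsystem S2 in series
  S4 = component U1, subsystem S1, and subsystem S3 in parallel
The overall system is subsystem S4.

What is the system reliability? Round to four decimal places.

0.9964

Series (U2 and U3): 0.874000 × 0.836000 = 0.730664
Parallel (U5, U6, and U7): 1 − (1 − 0.926000)(1 − 0.803000)(1 − 0.903000) = 0.998586
Series (U4 and [0.998586]): 0.921000 × 0.998586 = 0.919698
Parallel (U1, [0.730664], and [0.919698]): 1 − (1 − 0.832000)(1 − 0.730664)(1 − 0.919698) = 0.9964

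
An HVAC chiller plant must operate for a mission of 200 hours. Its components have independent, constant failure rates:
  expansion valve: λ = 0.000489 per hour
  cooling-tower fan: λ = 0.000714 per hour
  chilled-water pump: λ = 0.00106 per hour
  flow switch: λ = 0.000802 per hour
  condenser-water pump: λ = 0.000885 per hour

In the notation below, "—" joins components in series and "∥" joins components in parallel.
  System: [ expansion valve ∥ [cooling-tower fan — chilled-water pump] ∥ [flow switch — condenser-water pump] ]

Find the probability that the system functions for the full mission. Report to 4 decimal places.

R(expansion valve) = exp(−0.000489 × 200) = 0.906830
R(cooling-tower fan) = exp(−0.000714 × 200) = 0.866927
R(chilled-water pump) = exp(−0.00106 × 200) = 0.808965
R(flow switch) = exp(−0.000802 × 200) = 0.851803
R(condenser-water pump) = exp(−0.000885 × 200) = 0.837780
Series (cooling-tower fan and chilled-water pump): 0.866927 × 0.808965 = 0.701314
Series (flow switch and condenser-water pump): 0.851803 × 0.837780 = 0.713624
Parallel (expansion valve, [0.701314], and [0.713624]): 1 − (1 − 0.906830)(1 − 0.701314)(1 − 0.713624) = 0.9920

0.9920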